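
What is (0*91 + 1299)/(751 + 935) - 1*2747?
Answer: -1543381/562 ≈ -2746.2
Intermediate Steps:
(0*91 + 1299)/(751 + 935) - 1*2747 = (0 + 1299)/1686 - 2747 = 1299*(1/1686) - 2747 = 433/562 - 2747 = -1543381/562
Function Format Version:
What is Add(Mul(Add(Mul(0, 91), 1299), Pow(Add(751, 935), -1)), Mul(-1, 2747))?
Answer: Rational(-1543381, 562) ≈ -2746.2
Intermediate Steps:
Add(Mul(Add(Mul(0, 91), 1299), Pow(Add(751, 935), -1)), Mul(-1, 2747)) = Add(Mul(Add(0, 1299), Pow(1686, -1)), -2747) = Add(Mul(1299, Rational(1, 1686)), -2747) = Add(Rational(433, 562), -2747) = Rational(-1543381, 562)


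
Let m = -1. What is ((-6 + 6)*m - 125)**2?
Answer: 15625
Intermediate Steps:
((-6 + 6)*m - 125)**2 = ((-6 + 6)*(-1) - 125)**2 = (0*(-1) - 125)**2 = (0 - 125)**2 = (-125)**2 = 15625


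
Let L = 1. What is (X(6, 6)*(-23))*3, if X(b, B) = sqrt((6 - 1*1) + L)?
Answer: -69*sqrt(6) ≈ -169.01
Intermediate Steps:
X(b, B) = sqrt(6) (X(b, B) = sqrt((6 - 1*1) + 1) = sqrt((6 - 1) + 1) = sqrt(5 + 1) = sqrt(6))
(X(6, 6)*(-23))*3 = (sqrt(6)*(-23))*3 = -23*sqrt(6)*3 = -69*sqrt(6)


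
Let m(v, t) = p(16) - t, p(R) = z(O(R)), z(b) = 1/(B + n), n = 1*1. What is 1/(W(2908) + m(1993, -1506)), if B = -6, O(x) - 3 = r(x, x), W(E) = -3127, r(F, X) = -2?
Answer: -5/8106 ≈ -0.00061683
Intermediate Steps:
O(x) = 1 (O(x) = 3 - 2 = 1)
n = 1
z(b) = -1/5 (z(b) = 1/(-6 + 1) = 1/(-5) = -1/5)
p(R) = -1/5
m(v, t) = -1/5 - t
1/(W(2908) + m(1993, -1506)) = 1/(-3127 + (-1/5 - 1*(-1506))) = 1/(-3127 + (-1/5 + 1506)) = 1/(-3127 + 7529/5) = 1/(-8106/5) = -5/8106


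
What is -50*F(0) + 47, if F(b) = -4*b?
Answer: 47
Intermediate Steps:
-50*F(0) + 47 = -(-200)*0 + 47 = -50*0 + 47 = 0 + 47 = 47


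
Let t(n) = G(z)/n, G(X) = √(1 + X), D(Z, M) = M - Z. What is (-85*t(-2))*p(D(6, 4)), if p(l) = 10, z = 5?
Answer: 425*√6 ≈ 1041.0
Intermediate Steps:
t(n) = √6/n (t(n) = √(1 + 5)/n = √6/n)
(-85*t(-2))*p(D(6, 4)) = -85*√6/(-2)*10 = -85*√6*(-1)/2*10 = -(-85)*√6/2*10 = (85*√6/2)*10 = 425*√6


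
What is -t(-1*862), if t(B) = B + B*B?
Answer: -742182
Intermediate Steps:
t(B) = B + B²
-t(-1*862) = -(-1*862)*(1 - 1*862) = -(-862)*(1 - 862) = -(-862)*(-861) = -1*742182 = -742182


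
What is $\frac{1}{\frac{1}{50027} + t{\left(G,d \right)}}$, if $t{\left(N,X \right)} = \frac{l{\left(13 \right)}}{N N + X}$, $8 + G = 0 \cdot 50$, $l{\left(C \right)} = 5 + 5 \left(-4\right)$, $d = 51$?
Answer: $- \frac{1150621}{150058} \approx -7.6678$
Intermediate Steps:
$l{\left(C \right)} = -15$ ($l{\left(C \right)} = 5 - 20 = -15$)
$G = -8$ ($G = -8 + 0 \cdot 50 = -8 + 0 = -8$)
$t{\left(N,X \right)} = - \frac{15}{X + N^{2}}$ ($t{\left(N,X \right)} = - \frac{15}{N N + X} = - \frac{15}{N^{2} + X} = - \frac{15}{X + N^{2}}$)
$\frac{1}{\frac{1}{50027} + t{\left(G,d \right)}} = \frac{1}{\frac{1}{50027} - \frac{15}{51 + \left(-8\right)^{2}}} = \frac{1}{\frac{1}{50027} - \frac{15}{51 + 64}} = \frac{1}{\frac{1}{50027} - \frac{15}{115}} = \frac{1}{\frac{1}{50027} - \frac{3}{23}} = \frac{1}{- \frac{150058}{1150621}} = - \frac{1150621}{150058}$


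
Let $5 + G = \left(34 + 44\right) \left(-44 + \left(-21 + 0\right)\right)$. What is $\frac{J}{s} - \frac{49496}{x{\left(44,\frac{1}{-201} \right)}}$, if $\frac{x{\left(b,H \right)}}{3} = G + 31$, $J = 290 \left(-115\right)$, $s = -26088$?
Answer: $\frac{24943109}{5482828} \approx 4.5493$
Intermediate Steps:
$G = -5075$ ($G = -5 + \left(34 + 44\right) \left(-44 + \left(-21 + 0\right)\right) = -5 + 78 \left(-44 - 21\right) = -5 + 78 \left(-65\right) = -5 - 5070 = -5075$)
$J = -33350$
$x{\left(b,H \right)} = -15132$ ($x{\left(b,H \right)} = 3 \left(-5075 + 31\right) = 3 \left(-5044\right) = -15132$)
$\frac{J}{s} - \frac{49496}{x{\left(44,\frac{1}{-201} \right)}} = - \frac{33350}{-26088} - \frac{49496}{-15132} = \left(-33350\right) \left(- \frac{1}{26088}\right) - - \frac{12374}{3783} = \frac{16675}{13044} + \frac{12374}{3783} = \frac{24943109}{5482828}$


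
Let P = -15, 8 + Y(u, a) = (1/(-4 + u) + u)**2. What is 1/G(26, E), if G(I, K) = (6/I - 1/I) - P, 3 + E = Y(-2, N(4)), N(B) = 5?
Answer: 26/395 ≈ 0.065823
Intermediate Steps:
Y(u, a) = -8 + (u + 1/(-4 + u))**2 (Y(u, a) = -8 + (1/(-4 + u) + u)**2 = -8 + (u + 1/(-4 + u))**2)
E = -227/36 (E = -3 + (-8 + (1 + (-2)**2 - 4*(-2))**2/(-4 - 2)**2) = -3 + (-8 + (1 + 4 + 8)**2/(-6)**2) = -3 + (-8 + (1/36)*13**2) = -3 + (-8 + (1/36)*169) = -3 + (-8 + 169/36) = -3 - 119/36 = -227/36 ≈ -6.3056)
G(I, K) = 15 + 5/I (G(I, K) = (6/I - 1/I) - 1*(-15) = 5/I + 15 = 15 + 5/I)
1/G(26, E) = 1/(15 + 5/26) = 1/(395/26) = 26/395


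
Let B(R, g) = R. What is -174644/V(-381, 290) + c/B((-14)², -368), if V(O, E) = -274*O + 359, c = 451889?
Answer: 47302498193/20531588 ≈ 2303.9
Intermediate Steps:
V(O, E) = 359 - 274*O
-174644/V(-381, 290) + c/B((-14)², -368) = -174644/(359 - 274*(-381)) + 451889/((-14)²) = -174644/(359 + 104394) + 451889/196 = -174644/104753 + 451889*(1/196) = -174644*1/104753 + 451889/196 = -174644/104753 + 451889/196 = 47302498193/20531588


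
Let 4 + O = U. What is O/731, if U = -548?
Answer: -552/731 ≈ -0.75513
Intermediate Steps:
O = -552 (O = -4 - 548 = -552)
O/731 = -552/731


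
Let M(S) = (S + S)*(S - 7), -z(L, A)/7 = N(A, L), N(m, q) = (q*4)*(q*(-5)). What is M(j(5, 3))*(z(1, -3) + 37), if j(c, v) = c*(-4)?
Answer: 191160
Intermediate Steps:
N(m, q) = -20*q² (N(m, q) = (4*q)*(-5*q) = -20*q²)
z(L, A) = 140*L² (z(L, A) = -(-140)*L² = 140*L²)
j(c, v) = -4*c
M(S) = 2*S*(-7 + S) (M(S) = (2*S)*(-7 + S) = 2*S*(-7 + S))
M(j(5, 3))*(z(1, -3) + 37) = (2*(-4*5)*(-7 - 4*5))*(140*1² + 37) = (2*(-20)*(-7 - 20))*(140*1 + 37) = (2*(-20)*(-27))*(140 + 37) = 1080*177 = 191160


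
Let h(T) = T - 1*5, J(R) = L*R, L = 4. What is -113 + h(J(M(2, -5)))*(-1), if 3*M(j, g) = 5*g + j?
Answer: -232/3 ≈ -77.333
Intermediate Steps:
M(j, g) = j/3 + 5*g/3 (M(j, g) = (5*g + j)/3 = (j + 5*g)/3 = j/3 + 5*g/3)
J(R) = 4*R
h(T) = -5 + T (h(T) = T - 5 = -5 + T)
-113 + h(J(M(2, -5)))*(-1) = -113 + (-5 + 4*((⅓)*2 + (5/3)*(-5)))*(-1) = -113 + (-5 + 4*(⅔ - 25/3))*(-1) = -113 + (-5 + 4*(-23/3))*(-1) = -113 + (-5 - 92/3)*(-1) = -113 - 107/3*(-1) = -113 + 107/3 = -232/3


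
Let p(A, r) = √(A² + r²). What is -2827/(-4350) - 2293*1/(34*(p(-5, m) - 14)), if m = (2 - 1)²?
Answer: 3899594/628575 + 2293*√26/5780 ≈ 8.2267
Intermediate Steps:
m = 1 (m = 1² = 1)
-2827/(-4350) - 2293*1/(34*(p(-5, m) - 14)) = -2827/(-4350) - 2293*1/(34*(√((-5)² + 1²) - 14)) = -2827*(-1/4350) - 2293*1/(34*(√(25 + 1) - 14)) = 2827/4350 - 2293*1/(34*(√26 - 14)) = 2827/4350 - 2293*1/(34*(-14 + √26)) = 2827/4350 - 2293/(-476 + 34*√26)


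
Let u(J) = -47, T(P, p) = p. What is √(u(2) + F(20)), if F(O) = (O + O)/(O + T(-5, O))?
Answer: I*√46 ≈ 6.7823*I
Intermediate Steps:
F(O) = 1 (F(O) = (O + O)/(O + O) = (2*O)/((2*O)) = (2*O)*(1/(2*O)) = 1)
√(u(2) + F(20)) = √(-47 + 1) = √(-46) = I*√46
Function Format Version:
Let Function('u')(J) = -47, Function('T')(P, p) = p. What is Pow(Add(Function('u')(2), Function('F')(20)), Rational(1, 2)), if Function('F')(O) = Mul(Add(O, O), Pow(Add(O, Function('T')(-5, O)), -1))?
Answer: Mul(I, Pow(46, Rational(1, 2))) ≈ Mul(6.7823, I)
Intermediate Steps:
Function('F')(O) = 1 (Function('F')(O) = Mul(Add(O, O), Pow(Add(O, O), -1)) = Mul(Mul(2, O), Pow(Mul(2, O), -1)) = Mul(Mul(2, O), Mul(Rational(1, 2), Pow(O, -1))) = 1)
Pow(Add(Function('u')(2), Function('F')(20)), Rational(1, 2)) = Pow(Add(-47, 1), Rational(1, 2)) = Pow(-46, Rational(1, 2)) = Mul(I, Pow(46, Rational(1, 2)))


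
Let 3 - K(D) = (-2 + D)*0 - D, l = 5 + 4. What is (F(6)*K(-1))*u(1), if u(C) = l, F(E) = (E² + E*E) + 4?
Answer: 1368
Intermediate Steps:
l = 9
F(E) = 4 + 2*E² (F(E) = (E² + E²) + 4 = 2*E² + 4 = 4 + 2*E²)
K(D) = 3 + D (K(D) = 3 - ((-2 + D)*0 - D) = 3 - (0 - D) = 3 - (-1)*D = 3 + D)
u(C) = 9
(F(6)*K(-1))*u(1) = ((4 + 2*6²)*(3 - 1))*9 = ((4 + 2*36)*2)*9 = ((4 + 72)*2)*9 = (76*2)*9 = 152*9 = 1368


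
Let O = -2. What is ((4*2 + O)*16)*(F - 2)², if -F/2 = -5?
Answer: 6144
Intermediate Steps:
F = 10 (F = -2*(-5) = 10)
((4*2 + O)*16)*(F - 2)² = ((4*2 - 2)*16)*(10 - 2)² = ((8 - 2)*16)*8² = (6*16)*64 = 96*64 = 6144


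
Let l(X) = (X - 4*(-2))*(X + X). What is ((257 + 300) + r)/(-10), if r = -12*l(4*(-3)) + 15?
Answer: 58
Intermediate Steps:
l(X) = 2*X*(8 + X) (l(X) = (X + 8)*(2*X) = (8 + X)*(2*X) = 2*X*(8 + X))
r = -1137 (r = -24*4*(-3)*(8 + 4*(-3)) + 15 = -24*(-12)*(8 - 12) + 15 = -24*(-12)*(-4) + 15 = -12*96 + 15 = -1152 + 15 = -1137)
((257 + 300) + r)/(-10) = ((257 + 300) - 1137)/(-10) = -(557 - 1137)/10 = -⅒*(-580) = 58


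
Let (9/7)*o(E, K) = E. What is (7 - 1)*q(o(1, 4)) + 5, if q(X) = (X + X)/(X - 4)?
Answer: 61/29 ≈ 2.1034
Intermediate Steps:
o(E, K) = 7*E/9
q(X) = 2*X/(-4 + X) (q(X) = (2*X)/(-4 + X) = 2*X/(-4 + X))
(7 - 1)*q(o(1, 4)) + 5 = (7 - 1)*(2*((7/9)*1)/(-4 + (7/9)*1)) + 5 = 6*(2*(7/9)/(-4 + 7/9)) + 5 = 6*(2*(7/9)/(-29/9)) + 5 = 6*(2*(7/9)*(-9/29)) + 5 = 6*(-14/29) + 5 = -84/29 + 5 = 61/29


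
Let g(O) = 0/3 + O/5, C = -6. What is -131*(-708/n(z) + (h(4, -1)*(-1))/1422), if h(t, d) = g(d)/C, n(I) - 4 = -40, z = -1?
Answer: -109906249/42660 ≈ -2576.3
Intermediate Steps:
g(O) = O/5 (g(O) = 0*(⅓) + O*(⅕) = 0 + O/5 = O/5)
n(I) = -36 (n(I) = 4 - 40 = -36)
h(t, d) = -d/30 (h(t, d) = (d/5)/(-6) = (d/5)*(-⅙) = -d/30)
-131*(-708/n(z) + (h(4, -1)*(-1))/1422) = -131*(-708/(-36) + (-1/30*(-1)*(-1))/1422) = -131*(-708*(-1/36) + ((1/30)*(-1))*(1/1422)) = -131*(59/3 - 1/30*1/1422) = -131*(59/3 - 1/42660) = -131*838979/42660 = -109906249/42660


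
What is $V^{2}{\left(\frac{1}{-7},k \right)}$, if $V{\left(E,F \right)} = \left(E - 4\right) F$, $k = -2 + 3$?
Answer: $\frac{841}{49} \approx 17.163$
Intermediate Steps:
$k = 1$
$V{\left(E,F \right)} = F \left(-4 + E\right)$ ($V{\left(E,F \right)} = \left(-4 + E\right) F = F \left(-4 + E\right)$)
$V^{2}{\left(\frac{1}{-7},k \right)} = \left(1 \left(-4 + \frac{1}{-7}\right)\right)^{2} = \left(1 \left(-4 - \frac{1}{7}\right)\right)^{2} = \left(1 \left(- \frac{29}{7}\right)\right)^{2} = \left(- \frac{29}{7}\right)^{2} = \frac{841}{49}$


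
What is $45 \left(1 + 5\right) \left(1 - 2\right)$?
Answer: $-270$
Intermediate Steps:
$45 \left(1 + 5\right) \left(1 - 2\right) = 45 \cdot 6 \left(-1\right) = 45 \left(-6\right) = -270$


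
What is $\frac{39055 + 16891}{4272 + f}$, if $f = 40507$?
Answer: $\frac{55946}{44779} \approx 1.2494$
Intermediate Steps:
$\frac{39055 + 16891}{4272 + f} = \frac{39055 + 16891}{4272 + 40507} = \frac{55946}{44779}$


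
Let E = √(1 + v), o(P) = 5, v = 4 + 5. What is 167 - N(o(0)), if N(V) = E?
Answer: 167 - √10 ≈ 163.84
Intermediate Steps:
v = 9
E = √10 (E = √(1 + 9) = √10 ≈ 3.1623)
N(V) = √10
167 - N(o(0)) = 167 - √10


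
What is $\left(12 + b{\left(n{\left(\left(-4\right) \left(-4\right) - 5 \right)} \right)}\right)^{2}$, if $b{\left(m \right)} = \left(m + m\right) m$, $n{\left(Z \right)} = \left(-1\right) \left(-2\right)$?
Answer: $400$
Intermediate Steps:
$n{\left(Z \right)} = 2$
$b{\left(m \right)} = 2 m^{2}$ ($b{\left(m \right)} = 2 m m = 2 m^{2}$)
$\left(12 + b{\left(n{\left(\left(-4\right) \left(-4\right) - 5 \right)} \right)}\right)^{2} = \left(12 + 2 \cdot 2^{2}\right)^{2} = \left(12 + 2 \cdot 4\right)^{2} = \left(12 + 8\right)^{2} = 20^{2} = 400$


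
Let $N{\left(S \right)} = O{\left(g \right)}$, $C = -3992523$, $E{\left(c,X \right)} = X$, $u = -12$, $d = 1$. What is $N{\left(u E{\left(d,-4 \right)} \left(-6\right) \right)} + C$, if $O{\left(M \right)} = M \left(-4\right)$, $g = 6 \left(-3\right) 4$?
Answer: $-3992235$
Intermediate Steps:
$g = -72$ ($g = \left(-18\right) 4 = -72$)
$O{\left(M \right)} = - 4 M$
$N{\left(S \right)} = 288$ ($N{\left(S \right)} = \left(-4\right) \left(-72\right) = 288$)
$N{\left(u E{\left(d,-4 \right)} \left(-6\right) \right)} + C = 288 - 3992523 = -3992235$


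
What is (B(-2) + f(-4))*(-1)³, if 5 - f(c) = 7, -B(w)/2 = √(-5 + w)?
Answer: 2 + 2*I*√7 ≈ 2.0 + 5.2915*I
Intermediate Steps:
B(w) = -2*√(-5 + w)
f(c) = -2 (f(c) = 5 - 1*7 = 5 - 7 = -2)
(B(-2) + f(-4))*(-1)³ = (-2*√(-5 - 2) - 2)*(-1)³ = (-2*I*√7 - 2)*(-1) = (-2 - 2*I*√7)*(-1) = 2 + 2*I*√7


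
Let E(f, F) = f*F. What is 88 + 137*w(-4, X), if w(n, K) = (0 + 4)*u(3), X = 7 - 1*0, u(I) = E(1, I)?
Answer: 1732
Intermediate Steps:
E(f, F) = F*f
u(I) = I (u(I) = I*1 = I)
X = 7 (X = 7 + 0 = 7)
w(n, K) = 12 (w(n, K) = (0 + 4)*3 = 4*3 = 12)
88 + 137*w(-4, X) = 88 + 137*12 = 88 + 1644 = 1732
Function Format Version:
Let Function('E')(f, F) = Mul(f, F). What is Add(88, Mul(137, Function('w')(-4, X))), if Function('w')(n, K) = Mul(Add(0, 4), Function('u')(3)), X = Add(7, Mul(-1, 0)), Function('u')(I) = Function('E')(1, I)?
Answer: 1732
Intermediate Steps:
Function('E')(f, F) = Mul(F, f)
Function('u')(I) = I (Function('u')(I) = Mul(I, 1) = I)
X = 7 (X = Add(7, 0) = 7)
Function('w')(n, K) = 12 (Function('w')(n, K) = Mul(Add(0, 4), 3) = Mul(4, 3) = 12)
Add(88, Mul(137, Function('w')(-4, X))) = Add(88, Mul(137, 12)) = Add(88, 1644) = 1732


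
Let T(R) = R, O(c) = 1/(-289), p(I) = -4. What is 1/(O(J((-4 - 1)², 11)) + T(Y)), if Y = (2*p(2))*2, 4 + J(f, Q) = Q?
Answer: -289/4625 ≈ -0.062486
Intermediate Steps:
J(f, Q) = -4 + Q
O(c) = -1/289
Y = -16 (Y = (2*(-4))*2 = -8*2 = -16)
1/(O(J((-4 - 1)², 11)) + T(Y)) = 1/(-1/289 - 16) = 1/(-4625/289) = -289/4625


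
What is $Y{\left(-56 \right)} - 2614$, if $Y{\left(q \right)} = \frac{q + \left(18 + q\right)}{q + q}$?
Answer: $- \frac{146337}{56} \approx -2613.2$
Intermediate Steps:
$Y{\left(q \right)} = \frac{18 + 2 q}{2 q}$
$Y{\left(-56 \right)} - 2614 = \frac{9 - 56}{-56} - 2614 = \left(- \frac{1}{56}\right) \left(-47\right) - 2614 = \frac{47}{56} - 2614 = - \frac{146337}{56}$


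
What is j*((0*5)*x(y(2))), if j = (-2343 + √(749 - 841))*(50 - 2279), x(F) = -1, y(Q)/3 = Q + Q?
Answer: 0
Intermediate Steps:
y(Q) = 6*Q (y(Q) = 3*(Q + Q) = 3*(2*Q) = 6*Q)
j = 5222547 - 4458*I*√23 (j = (-2343 + √(-92))*(-2229) = (-2343 + 2*I*√23)*(-2229) = 5222547 - 4458*I*√23 ≈ 5.2225e+6 - 21380.0*I)
j*((0*5)*x(y(2))) = (5222547 - 4458*I*√23)*((0*5)*(-1)) = (5222547 - 4458*I*√23)*(0*(-1)) = (5222547 - 4458*I*√23)*0 = 0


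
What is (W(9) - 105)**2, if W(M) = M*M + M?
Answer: 225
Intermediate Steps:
W(M) = M + M**2 (W(M) = M**2 + M = M + M**2)
(W(9) - 105)**2 = (9*(1 + 9) - 105)**2 = (9*10 - 105)**2 = (90 - 105)**2 = (-15)**2 = 225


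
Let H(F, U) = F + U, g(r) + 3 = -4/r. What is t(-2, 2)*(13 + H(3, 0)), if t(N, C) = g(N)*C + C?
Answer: 0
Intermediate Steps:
g(r) = -3 - 4/r
t(N, C) = C + C*(-3 - 4/N) (t(N, C) = (-3 - 4/N)*C + C = C*(-3 - 4/N) + C = C + C*(-3 - 4/N))
t(-2, 2)*(13 + H(3, 0)) = (-2*2*(2 - 2)/(-2))*(13 + (3 + 0)) = (-2*2*(-½)*0)*(13 + 3) = 0*16 = 0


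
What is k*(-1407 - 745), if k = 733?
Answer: -1577416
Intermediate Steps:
k*(-1407 - 745) = 733*(-1407 - 745) = 733*(-2152) = -1577416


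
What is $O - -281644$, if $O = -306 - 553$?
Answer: $280785$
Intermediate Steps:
$O = -859$
$O - -281644 = -859 - -281644 = -859 + 281644 = 280785$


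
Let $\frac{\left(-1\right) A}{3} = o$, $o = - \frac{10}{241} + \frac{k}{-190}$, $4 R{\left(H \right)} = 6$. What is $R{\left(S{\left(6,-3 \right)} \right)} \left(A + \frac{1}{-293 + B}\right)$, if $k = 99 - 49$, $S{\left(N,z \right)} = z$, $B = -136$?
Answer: $\frac{895393}{654797} \approx 1.3674$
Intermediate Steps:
$R{\left(H \right)} = \frac{3}{2}$ ($R{\left(H \right)} = \frac{1}{4} \cdot 6 = \frac{3}{2}$)
$k = 50$
$o = - \frac{1395}{4579}$ ($o = - \frac{10}{241} + \frac{50}{-190} = \left(-10\right) \frac{1}{241} + 50 \left(- \frac{1}{190}\right) = - \frac{10}{241} - \frac{5}{19} = - \frac{1395}{4579} \approx -0.30465$)
$A = \frac{4185}{4579}$ ($A = \left(-3\right) \left(- \frac{1395}{4579}\right) = \frac{4185}{4579} \approx 0.91395$)
$R{\left(S{\left(6,-3 \right)} \right)} \left(A + \frac{1}{-293 + B}\right) = \frac{3 \left(\frac{4185}{4579} + \frac{1}{-293 - 136}\right)}{2} = \frac{3 \left(\frac{4185}{4579} + \frac{1}{-429}\right)}{2} = \frac{3 \left(\frac{4185}{4579} - \frac{1}{429}\right)}{2} = \frac{3}{2} \cdot \frac{1790786}{1964391} = \frac{895393}{654797}$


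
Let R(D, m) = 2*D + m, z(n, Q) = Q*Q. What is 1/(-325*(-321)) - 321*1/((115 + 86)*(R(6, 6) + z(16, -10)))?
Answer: -11154869/824793450 ≈ -0.013524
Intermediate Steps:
z(n, Q) = Q²
R(D, m) = m + 2*D
1/(-325*(-321)) - 321*1/((115 + 86)*(R(6, 6) + z(16, -10))) = 1/(-325*(-321)) - 321*1/((115 + 86)*((6 + 2*6) + (-10)²)) = -1/325*(-1/321) - 321*1/(201*((6 + 12) + 100)) = 1/104325 - 321*1/(201*(18 + 100)) = 1/104325 - 321/(201*118) = 1/104325 - 321/23718 = 1/104325 - 321*1/23718 = 1/104325 - 107/7906 = -11154869/824793450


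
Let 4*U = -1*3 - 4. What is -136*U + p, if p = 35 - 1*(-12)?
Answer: 285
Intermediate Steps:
p = 47 (p = 35 + 12 = 47)
U = -7/4 (U = (-1*3 - 4)/4 = (-3 - 4)/4 = (¼)*(-7) = -7/4 ≈ -1.7500)
-136*U + p = -136*(-7/4) + 47 = 238 + 47 = 285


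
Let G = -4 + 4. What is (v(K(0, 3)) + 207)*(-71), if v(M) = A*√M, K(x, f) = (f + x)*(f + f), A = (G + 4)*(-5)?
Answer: -14697 + 4260*√2 ≈ -8672.5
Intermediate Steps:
G = 0
A = -20 (A = (0 + 4)*(-5) = 4*(-5) = -20)
K(x, f) = 2*f*(f + x) (K(x, f) = (f + x)*(2*f) = 2*f*(f + x))
v(M) = -20*√M
(v(K(0, 3)) + 207)*(-71) = (-20*√6*√(3 + 0) + 207)*(-71) = (-20*3*√2 + 207)*(-71) = (-60*√2 + 207)*(-71) = (207 - 60*√2)*(-71) = -14697 + 4260*√2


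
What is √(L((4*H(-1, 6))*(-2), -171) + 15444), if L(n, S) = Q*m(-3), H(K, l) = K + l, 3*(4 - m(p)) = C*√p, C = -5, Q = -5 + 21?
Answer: 2*√(34893 + 60*I*√3)/3 ≈ 124.53 + 0.18545*I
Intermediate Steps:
Q = 16
m(p) = 4 + 5*√p/3 (m(p) = 4 - (-5)*√p/3 = 4 + 5*√p/3)
L(n, S) = 64 + 80*I*√3/3 (L(n, S) = 16*(4 + 5*√(-3)/3) = 16*(4 + 5*(I*√3)/3) = 16*(4 + 5*I*√3/3) = 64 + 80*I*√3/3)
√(L((4*H(-1, 6))*(-2), -171) + 15444) = √((64 + 80*I*√3/3) + 15444) = √(15508 + 80*I*√3/3)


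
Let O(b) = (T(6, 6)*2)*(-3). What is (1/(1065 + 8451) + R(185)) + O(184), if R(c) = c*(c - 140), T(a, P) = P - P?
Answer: 79220701/9516 ≈ 8325.0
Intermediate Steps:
T(a, P) = 0
R(c) = c*(-140 + c)
O(b) = 0 (O(b) = (0*2)*(-3) = 0*(-3) = 0)
(1/(1065 + 8451) + R(185)) + O(184) = (1/(1065 + 8451) + 185*(-140 + 185)) + 0 = (1/9516 + 185*45) + 0 = (1/9516 + 8325) + 0 = 79220701/9516 + 0 = 79220701/9516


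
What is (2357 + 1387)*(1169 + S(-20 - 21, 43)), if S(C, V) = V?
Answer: 4537728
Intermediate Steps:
(2357 + 1387)*(1169 + S(-20 - 21, 43)) = (2357 + 1387)*(1169 + 43) = 3744*1212 = 4537728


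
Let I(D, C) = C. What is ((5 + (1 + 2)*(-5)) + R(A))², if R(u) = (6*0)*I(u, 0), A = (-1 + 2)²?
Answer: 100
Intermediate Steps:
A = 1 (A = 1² = 1)
R(u) = 0 (R(u) = (6*0)*0 = 0*0 = 0)
((5 + (1 + 2)*(-5)) + R(A))² = ((5 + (1 + 2)*(-5)) + 0)² = ((5 + 3*(-5)) + 0)² = ((5 - 15) + 0)² = (-10 + 0)² = (-10)² = 100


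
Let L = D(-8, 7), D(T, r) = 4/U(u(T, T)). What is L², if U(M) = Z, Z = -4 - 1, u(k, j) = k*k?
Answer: 16/25 ≈ 0.64000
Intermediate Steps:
u(k, j) = k²
Z = -5
U(M) = -5
D(T, r) = -⅘ (D(T, r) = 4/(-5) = 4*(-⅕) = -⅘)
L = -⅘ ≈ -0.80000
L² = (-⅘)² = 16/25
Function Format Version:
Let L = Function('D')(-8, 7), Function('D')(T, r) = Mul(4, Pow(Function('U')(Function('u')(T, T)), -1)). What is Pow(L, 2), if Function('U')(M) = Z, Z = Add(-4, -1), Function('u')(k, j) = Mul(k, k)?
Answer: Rational(16, 25) ≈ 0.64000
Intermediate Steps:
Function('u')(k, j) = Pow(k, 2)
Z = -5
Function('U')(M) = -5
Function('D')(T, r) = Rational(-4, 5) (Function('D')(T, r) = Mul(4, Pow(-5, -1)) = Mul(4, Rational(-1, 5)) = Rational(-4, 5))
L = Rational(-4, 5) ≈ -0.80000
Pow(L, 2) = Pow(Rational(-4, 5), 2) = Rational(16, 25)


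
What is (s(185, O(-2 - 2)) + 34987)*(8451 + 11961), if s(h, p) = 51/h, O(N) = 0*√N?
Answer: 132119650152/185 ≈ 7.1416e+8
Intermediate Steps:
O(N) = 0
(s(185, O(-2 - 2)) + 34987)*(8451 + 11961) = (51/185 + 34987)*(8451 + 11961) = (51*(1/185) + 34987)*20412 = (51/185 + 34987)*20412 = (6472646/185)*20412 = 132119650152/185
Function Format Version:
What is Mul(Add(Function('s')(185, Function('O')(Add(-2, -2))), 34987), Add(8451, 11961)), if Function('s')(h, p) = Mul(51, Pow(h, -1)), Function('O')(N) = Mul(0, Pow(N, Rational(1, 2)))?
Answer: Rational(132119650152, 185) ≈ 7.1416e+8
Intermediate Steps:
Function('O')(N) = 0
Mul(Add(Function('s')(185, Function('O')(Add(-2, -2))), 34987), Add(8451, 11961)) = Mul(Add(Mul(51, Pow(185, -1)), 34987), Add(8451, 11961)) = Mul(Add(Mul(51, Rational(1, 185)), 34987), 20412) = Mul(Add(Rational(51, 185), 34987), 20412) = Mul(Rational(6472646, 185), 20412) = Rational(132119650152, 185)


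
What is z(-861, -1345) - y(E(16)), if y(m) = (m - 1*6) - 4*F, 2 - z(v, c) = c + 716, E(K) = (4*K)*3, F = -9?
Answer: 409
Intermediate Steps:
E(K) = 12*K
z(v, c) = -714 - c (z(v, c) = 2 - (c + 716) = 2 - (716 + c) = 2 + (-716 - c) = -714 - c)
y(m) = 30 + m (y(m) = (m - 1*6) - 4*(-9) = (m - 6) + 36 = (-6 + m) + 36 = 30 + m)
z(-861, -1345) - y(E(16)) = (-714 - 1*(-1345)) - (30 + 12*16) = (-714 + 1345) - (30 + 192) = 631 - 1*222 = 631 - 222 = 409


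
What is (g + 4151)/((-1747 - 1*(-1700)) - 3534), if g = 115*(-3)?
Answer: -3806/3581 ≈ -1.0628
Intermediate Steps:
g = -345
(g + 4151)/((-1747 - 1*(-1700)) - 3534) = (-345 + 4151)/((-1747 - 1*(-1700)) - 3534) = 3806/((-1747 + 1700) - 3534) = 3806/(-47 - 3534) = 3806/(-3581) = 3806*(-1/3581) = -3806/3581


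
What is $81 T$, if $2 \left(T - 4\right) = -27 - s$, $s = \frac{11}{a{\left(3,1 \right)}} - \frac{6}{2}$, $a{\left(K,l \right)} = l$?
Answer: $- \frac{2187}{2} \approx -1093.5$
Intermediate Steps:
$s = 8$ ($s = \frac{11}{1} - \frac{6}{2} = 11 \cdot 1 - 3 = 11 - 3 = 8$)
$T = - \frac{27}{2}$ ($T = 4 + \frac{-27 - 8}{2} = 4 + \frac{1}{2} \left(-35\right) = 4 - \frac{35}{2} = - \frac{27}{2} \approx -13.5$)
$81 T = 81 \left(- \frac{27}{2}\right) = - \frac{2187}{2}$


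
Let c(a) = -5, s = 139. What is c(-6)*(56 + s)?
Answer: -975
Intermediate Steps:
c(-6)*(56 + s) = -5*(56 + 139) = -5*195 = -975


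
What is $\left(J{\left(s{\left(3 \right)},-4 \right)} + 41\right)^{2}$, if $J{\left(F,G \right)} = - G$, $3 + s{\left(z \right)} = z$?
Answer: $2025$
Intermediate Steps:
$s{\left(z \right)} = -3 + z$
$\left(J{\left(s{\left(3 \right)},-4 \right)} + 41\right)^{2} = \left(\left(-1\right) \left(-4\right) + 41\right)^{2} = \left(4 + 41\right)^{2} = 45^{2} = 2025$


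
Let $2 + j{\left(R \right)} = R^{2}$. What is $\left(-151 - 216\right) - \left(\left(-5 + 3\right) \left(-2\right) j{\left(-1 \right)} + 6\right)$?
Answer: $-369$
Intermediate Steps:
$j{\left(R \right)} = -2 + R^{2}$
$\left(-151 - 216\right) - \left(\left(-5 + 3\right) \left(-2\right) j{\left(-1 \right)} + 6\right) = \left(-151 - 216\right) - \left(\left(-5 + 3\right) \left(-2\right) \left(-2 + \left(-1\right)^{2}\right) + 6\right) = -367 - \left(\left(-2\right) \left(-2\right) \left(-2 + 1\right) + 6\right) = -367 - \left(4 \left(-1\right) + 6\right) = -367 - \left(-4 + 6\right) = -367 - 2 = -369$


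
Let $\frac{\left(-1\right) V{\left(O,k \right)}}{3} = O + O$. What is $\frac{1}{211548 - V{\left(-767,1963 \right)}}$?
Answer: $\frac{1}{206946} \approx 4.8322 \cdot 10^{-6}$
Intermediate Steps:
$V{\left(O,k \right)} = - 6 O$ ($V{\left(O,k \right)} = - 3 \left(O + O\right) = - 3 \cdot 2 O = - 6 O$)
$\frac{1}{211548 - V{\left(-767,1963 \right)}} = \frac{1}{211548 - \left(-6\right) \left(-767\right)} = \frac{1}{211548 - 4602} = \frac{1}{206946}$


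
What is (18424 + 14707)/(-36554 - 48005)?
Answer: -33131/84559 ≈ -0.39181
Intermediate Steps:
(18424 + 14707)/(-36554 - 48005) = 33131/(-84559) = 33131*(-1/84559) = -33131/84559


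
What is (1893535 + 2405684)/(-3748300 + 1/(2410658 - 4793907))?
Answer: -10246109382531/8933132226701 ≈ -1.1470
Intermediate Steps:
(1893535 + 2405684)/(-3748300 + 1/(2410658 - 4793907)) = 4299219/(-3748300 + 1/(-2383249)) = 4299219/(-3748300 - 1/2383249) = 4299219/(-8933132226701/2383249) = 4299219*(-2383249/8933132226701) = -10246109382531/8933132226701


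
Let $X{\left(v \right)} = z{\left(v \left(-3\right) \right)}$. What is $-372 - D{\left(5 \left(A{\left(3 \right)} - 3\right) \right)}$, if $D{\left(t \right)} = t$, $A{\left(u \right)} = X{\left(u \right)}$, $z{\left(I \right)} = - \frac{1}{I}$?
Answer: $- \frac{3218}{9} \approx -357.56$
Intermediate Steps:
$X{\left(v \right)} = \frac{1}{3 v}$ ($X{\left(v \right)} = - \frac{1}{v \left(-3\right)} = - \frac{1}{\left(-3\right) v} = - \frac{-1}{3 v} = \frac{1}{3 v}$)
$A{\left(u \right)} = \frac{1}{3 u}$
$-372 - D{\left(5 \left(A{\left(3 \right)} - 3\right) \right)} = -372 - 5 \left(\frac{1}{3 \cdot 3} - 3\right) = -372 - 5 \left(\frac{1}{3} \cdot \frac{1}{3} - 3\right) = -372 - 5 \left(\frac{1}{9} - 3\right) = -372 - 5 \left(- \frac{26}{9}\right) = -372 - - \frac{130}{9} = -372 + \frac{130}{9} = - \frac{3218}{9}$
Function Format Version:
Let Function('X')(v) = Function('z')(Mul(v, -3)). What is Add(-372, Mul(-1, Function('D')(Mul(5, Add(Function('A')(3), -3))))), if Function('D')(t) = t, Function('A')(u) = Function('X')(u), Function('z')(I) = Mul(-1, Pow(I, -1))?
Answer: Rational(-3218, 9) ≈ -357.56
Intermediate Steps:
Function('X')(v) = Mul(Rational(1, 3), Pow(v, -1)) (Function('X')(v) = Mul(-1, Pow(Mul(v, -3), -1)) = Mul(-1, Pow(Mul(-3, v), -1)) = Mul(-1, Mul(Rational(-1, 3), Pow(v, -1))) = Mul(Rational(1, 3), Pow(v, -1)))
Function('A')(u) = Mul(Rational(1, 3), Pow(u, -1))
Add(-372, Mul(-1, Function('D')(Mul(5, Add(Function('A')(3), -3))))) = Add(-372, Mul(-1, Mul(5, Add(Mul(Rational(1, 3), Pow(3, -1)), -3)))) = Add(-372, Mul(-1, Mul(5, Add(Mul(Rational(1, 3), Rational(1, 3)), -3)))) = Add(-372, Mul(-1, Mul(5, Add(Rational(1, 9), -3)))) = Add(-372, Mul(-1, Mul(5, Rational(-26, 9)))) = Add(-372, Mul(-1, Rational(-130, 9))) = Add(-372, Rational(130, 9)) = Rational(-3218, 9)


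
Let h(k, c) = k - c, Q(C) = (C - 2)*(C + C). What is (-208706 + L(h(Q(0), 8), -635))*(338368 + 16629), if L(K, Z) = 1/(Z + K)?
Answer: -47639872851123/643 ≈ -7.4090e+10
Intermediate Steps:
Q(C) = 2*C*(-2 + C) (Q(C) = (-2 + C)*(2*C) = 2*C*(-2 + C))
L(K, Z) = 1/(K + Z)
(-208706 + L(h(Q(0), 8), -635))*(338368 + 16629) = (-208706 + 1/((2*0*(-2 + 0) - 1*8) - 635))*(338368 + 16629) = (-208706 + 1/((2*0*(-2) - 8) - 635))*354997 = (-208706 + 1/((0 - 8) - 635))*354997 = (-208706 + 1/(-8 - 635))*354997 = (-208706 + 1/(-643))*354997 = (-208706 - 1/643)*354997 = -134197959/643*354997 = -47639872851123/643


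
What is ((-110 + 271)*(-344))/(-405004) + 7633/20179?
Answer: 61896901/120184937 ≈ 0.51501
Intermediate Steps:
((-110 + 271)*(-344))/(-405004) + 7633/20179 = (161*(-344))*(-1/405004) + 7633*(1/20179) = -55384*(-1/405004) + 449/1187 = 13846/101251 + 449/1187 = 61896901/120184937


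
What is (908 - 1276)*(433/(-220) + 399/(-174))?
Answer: 2501204/1595 ≈ 1568.2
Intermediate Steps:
(908 - 1276)*(433/(-220) + 399/(-174)) = -368*(433*(-1/220) + 399*(-1/174)) = -368*(-433/220 - 133/58) = -368*(-27187/6380) = 2501204/1595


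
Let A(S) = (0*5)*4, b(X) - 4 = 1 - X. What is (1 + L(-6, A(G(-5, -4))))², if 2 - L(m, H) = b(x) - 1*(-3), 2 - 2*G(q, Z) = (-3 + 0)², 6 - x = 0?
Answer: 1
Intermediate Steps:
x = 6 (x = 6 - 1*0 = 6 + 0 = 6)
G(q, Z) = -7/2 (G(q, Z) = 1 - (-3 + 0)²/2 = 1 - ½*(-3)² = 1 - ½*9 = 1 - 9/2 = -7/2)
b(X) = 5 - X (b(X) = 4 + (1 - X) = 5 - X)
A(S) = 0 (A(S) = 0*4 = 0)
L(m, H) = 0 (L(m, H) = 2 - ((5 - 1*6) - 1*(-3)) = 2 - ((5 - 6) + 3) = 2 - (-1 + 3) = 2 - 1*2 = 2 - 2 = 0)
(1 + L(-6, A(G(-5, -4))))² = (1 + 0)² = 1² = 1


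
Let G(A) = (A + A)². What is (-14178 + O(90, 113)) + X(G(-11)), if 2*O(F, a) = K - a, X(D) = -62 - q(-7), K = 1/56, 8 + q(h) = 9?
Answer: -1601319/112 ≈ -14297.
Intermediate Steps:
G(A) = 4*A² (G(A) = (2*A)² = 4*A²)
q(h) = 1 (q(h) = -8 + 9 = 1)
K = 1/56 ≈ 0.017857
X(D) = -63 (X(D) = -62 - 1*1 = -62 - 1 = -63)
O(F, a) = 1/112 - a/2 (O(F, a) = (1/56 - a)/2 = 1/112 - a/2)
(-14178 + O(90, 113)) + X(G(-11)) = (-14178 + (1/112 - ½*113)) - 63 = (-14178 + (1/112 - 113/2)) - 63 = (-14178 - 6327/112) - 63 = -1594263/112 - 63 = -1601319/112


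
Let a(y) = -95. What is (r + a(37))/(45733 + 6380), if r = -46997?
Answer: -47092/52113 ≈ -0.90365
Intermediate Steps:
(r + a(37))/(45733 + 6380) = (-46997 - 95)/(45733 + 6380) = -47092/52113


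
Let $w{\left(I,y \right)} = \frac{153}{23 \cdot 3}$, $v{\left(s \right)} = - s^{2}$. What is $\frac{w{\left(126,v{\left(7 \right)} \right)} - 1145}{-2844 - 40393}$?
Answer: $\frac{26284}{994451} \approx 0.026431$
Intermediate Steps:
$w{\left(I,y \right)} = \frac{51}{23}$ ($w{\left(I,y \right)} = \frac{153}{69} = 153 \cdot \frac{1}{69} = \frac{51}{23}$)
$\frac{w{\left(126,v{\left(7 \right)} \right)} - 1145}{-2844 - 40393} = \frac{\frac{51}{23} - 1145}{-2844 - 40393} = - \frac{26284}{23 \left(-43237\right)} = \left(- \frac{26284}{23}\right) \left(- \frac{1}{43237}\right) = \frac{26284}{994451}$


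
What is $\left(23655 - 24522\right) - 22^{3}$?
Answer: $-11515$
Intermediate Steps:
$\left(23655 - 24522\right) - 22^{3} = \left(23655 - 24522\right) - 10648 = -867 - 10648 = -11515$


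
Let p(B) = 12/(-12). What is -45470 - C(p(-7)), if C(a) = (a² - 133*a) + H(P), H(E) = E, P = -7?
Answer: -45597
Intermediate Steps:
p(B) = -1 (p(B) = 12*(-1/12) = -1)
C(a) = -7 + a² - 133*a (C(a) = (a² - 133*a) - 7 = -7 + a² - 133*a)
-45470 - C(p(-7)) = -45470 - (-7 + (-1)² - 133*(-1)) = -45470 - (-7 + 1 + 133) = -45470 - 1*127 = -45470 - 127 = -45597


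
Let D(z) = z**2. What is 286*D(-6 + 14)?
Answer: 18304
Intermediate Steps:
286*D(-6 + 14) = 286*(-6 + 14)**2 = 286*8**2 = 286*64 = 18304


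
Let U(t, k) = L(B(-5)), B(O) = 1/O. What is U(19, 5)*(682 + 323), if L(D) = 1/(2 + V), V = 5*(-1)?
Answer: -335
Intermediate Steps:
V = -5
B(O) = 1/O
L(D) = -1/3 (L(D) = 1/(2 - 5) = 1/(-3) = -1/3)
U(t, k) = -1/3
U(19, 5)*(682 + 323) = -(682 + 323)/3 = -1/3*1005 = -335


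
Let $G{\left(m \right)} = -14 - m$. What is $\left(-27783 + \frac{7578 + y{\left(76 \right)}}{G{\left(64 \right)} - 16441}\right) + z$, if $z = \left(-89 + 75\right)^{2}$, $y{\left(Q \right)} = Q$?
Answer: $- \frac{455717307}{16519} \approx -27587.0$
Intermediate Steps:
$z = 196$ ($z = \left(-14\right)^{2} = 196$)
$\left(-27783 + \frac{7578 + y{\left(76 \right)}}{G{\left(64 \right)} - 16441}\right) + z = \left(-27783 + \frac{7578 + 76}{\left(-14 - 64\right) - 16441}\right) + 196 = \left(-27783 + \frac{7654}{\left(-14 - 64\right) - 16441}\right) + 196 = \left(-27783 + \frac{7654}{-78 - 16441}\right) + 196 = \left(-27783 + \frac{7654}{-16519}\right) + 196 = \left(-27783 + 7654 \left(- \frac{1}{16519}\right)\right) + 196 = \left(-27783 - \frac{7654}{16519}\right) + 196 = - \frac{458955031}{16519} + 196 = - \frac{455717307}{16519}$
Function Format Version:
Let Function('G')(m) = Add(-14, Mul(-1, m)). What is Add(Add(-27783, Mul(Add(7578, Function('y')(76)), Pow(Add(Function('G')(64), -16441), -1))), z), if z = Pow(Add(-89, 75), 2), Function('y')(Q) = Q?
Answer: Rational(-455717307, 16519) ≈ -27587.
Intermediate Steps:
z = 196 (z = Pow(-14, 2) = 196)
Add(Add(-27783, Mul(Add(7578, Function('y')(76)), Pow(Add(Function('G')(64), -16441), -1))), z) = Add(Add(-27783, Mul(Add(7578, 76), Pow(Add(Add(-14, Mul(-1, 64)), -16441), -1))), 196) = Add(Add(-27783, Mul(7654, Pow(Add(Add(-14, -64), -16441), -1))), 196) = Add(Add(-27783, Mul(7654, Pow(Add(-78, -16441), -1))), 196) = Add(Add(-27783, Mul(7654, Pow(-16519, -1))), 196) = Add(Add(-27783, Mul(7654, Rational(-1, 16519))), 196) = Add(Add(-27783, Rational(-7654, 16519)), 196) = Add(Rational(-458955031, 16519), 196) = Rational(-455717307, 16519)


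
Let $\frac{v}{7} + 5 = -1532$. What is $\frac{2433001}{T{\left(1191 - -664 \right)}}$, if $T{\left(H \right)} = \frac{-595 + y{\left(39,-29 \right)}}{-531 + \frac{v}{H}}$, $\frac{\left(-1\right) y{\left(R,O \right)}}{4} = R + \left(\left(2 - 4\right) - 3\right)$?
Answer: $\frac{6530174684}{3655} \approx 1.7866 \cdot 10^{6}$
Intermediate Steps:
$v = -10759$ ($v = -35 + 7 \left(-1532\right) = -35 - 10724 = -10759$)
$y{\left(R,O \right)} = 20 - 4 R$ ($y{\left(R,O \right)} = - 4 \left(R + \left(\left(2 - 4\right) - 3\right)\right) = - 4 \left(R - 5\right) = - 4 \left(-5 + R\right) = 20 - 4 R$)
$T{\left(H \right)} = - \frac{731}{-531 - \frac{10759}{H}}$ ($T{\left(H \right)} = \frac{-595 + \left(20 - 156\right)}{-531 - \frac{10759}{H}} = \frac{-595 - 136}{-531 - \frac{10759}{H}} = - \frac{731}{-531 - \frac{10759}{H}}$)
$\frac{2433001}{T{\left(1191 - -664 \right)}} = \frac{2433001}{731 \left(1191 - -664\right) \frac{1}{10759 + 531 \left(1191 - -664\right)}} = \frac{2433001}{731 \left(1191 + 664\right) \frac{1}{10759 + 531 \left(1191 + 664\right)}} = \frac{2433001}{731 \cdot 1855 \frac{1}{10759 + 531 \cdot 1855}} = \frac{2433001}{731 \cdot 1855 \frac{1}{10759 + 985005}} = \frac{2433001}{731 \cdot 1855 \cdot \frac{1}{995764}} = \frac{2433001}{\frac{3655}{2684}} = 2433001 \cdot \frac{2684}{3655} = \frac{6530174684}{3655}$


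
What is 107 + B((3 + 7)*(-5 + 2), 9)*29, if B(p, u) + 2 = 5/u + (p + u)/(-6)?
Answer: 2999/18 ≈ 166.61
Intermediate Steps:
B(p, u) = -2 + 5/u - p/6 - u/6 (B(p, u) = -2 + (5/u + (p + u)/(-6)) = -2 + (5/u + (p + u)*(-⅙)) = -2 + (5/u + (-p/6 - u/6)) = -2 + (5/u - p/6 - u/6) = -2 + 5/u - p/6 - u/6)
107 + B((3 + 7)*(-5 + 2), 9)*29 = 107 + ((⅙)*(30 - 1*9*(12 + (3 + 7)*(-5 + 2) + 9))/9)*29 = 107 + ((⅙)*(⅑)*(30 - 1*9*(12 + 10*(-3) + 9)))*29 = 107 + ((⅙)*(⅑)*(30 - 1*9*(12 - 30 + 9)))*29 = 107 + ((⅙)*(⅑)*(30 - 1*9*(-9)))*29 = 107 + ((⅙)*(⅑)*(30 + 81))*29 = 107 + ((⅙)*(⅑)*111)*29 = 107 + (37/18)*29 = 107 + 1073/18 = 2999/18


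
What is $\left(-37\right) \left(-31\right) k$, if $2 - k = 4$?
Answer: $-2294$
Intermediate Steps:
$k = -2$ ($k = 2 - 4 = -2$)
$\left(-37\right) \left(-31\right) k = \left(-37\right) \left(-31\right) \left(-2\right) = 1147 \left(-2\right) = -2294$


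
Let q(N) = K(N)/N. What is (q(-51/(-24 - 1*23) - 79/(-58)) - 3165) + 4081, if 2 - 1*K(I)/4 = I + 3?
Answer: 6073048/6671 ≈ 910.37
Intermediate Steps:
K(I) = -4 - 4*I (K(I) = 8 - 4*(I + 3) = 8 - 4*(3 + I) = 8 + (-12 - 4*I) = -4 - 4*I)
q(N) = (-4 - 4*N)/N
(q(-51/(-24 - 1*23) - 79/(-58)) - 3165) + 4081 = ((-4 - 4/(-51/(-24 - 1*23) - 79/(-58))) - 3165) + 4081 = ((-4 - 4/(-51/(-24 - 23) - 79*(-1/58))) - 3165) + 4081 = ((-4 - 4/(-51/(-47) + 79/58)) - 3165) + 4081 = ((-4 - 4/(-51*(-1/47) + 79/58)) - 3165) + 4081 = ((-4 - 4/(51/47 + 79/58)) - 3165) + 4081 = ((-4 - 4/6671/2726) - 3165) + 4081 = ((-4 - 4*2726/6671) - 3165) + 4081 = ((-4 - 10904/6671) - 3165) + 4081 = (-37588/6671 - 3165) + 4081 = -21151303/6671 + 4081 = 6073048/6671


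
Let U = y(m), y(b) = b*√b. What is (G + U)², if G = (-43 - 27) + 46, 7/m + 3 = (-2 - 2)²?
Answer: 1265815/2197 - 336*√91/169 ≈ 557.19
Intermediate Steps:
m = 7/13 (m = 7/(-3 + (-2 - 2)²) = 7/(-3 + (-4)²) = 7/(-3 + 16) = 7/13 ≈ 0.53846)
y(b) = b^(3/2)
G = -24 (G = -70 + 46 = -24)
U = 7*√91/169 (U = (7/13)^(3/2) = 7*√91/169 ≈ 0.39512)
(G + U)² = (-24 + 7*√91/169)²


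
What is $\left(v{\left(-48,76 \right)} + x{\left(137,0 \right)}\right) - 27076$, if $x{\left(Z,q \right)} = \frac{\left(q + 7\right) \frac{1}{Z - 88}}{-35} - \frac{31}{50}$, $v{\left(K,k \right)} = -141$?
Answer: $- \frac{66683179}{2450} \approx -27218.0$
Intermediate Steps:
$x{\left(Z,q \right)} = - \frac{31}{50} - \frac{7 + q}{35 \left(-88 + Z\right)}$ ($x{\left(Z,q \right)} = \frac{7 + q}{-88 + Z} \left(- \frac{1}{35}\right) - \frac{31}{50} = - \frac{7 + q}{35 \left(-88 + Z\right)} - \frac{31}{50} = - \frac{31}{50} - \frac{7 + q}{35 \left(-88 + Z\right)}$)
$\left(v{\left(-48,76 \right)} + x{\left(137,0 \right)}\right) - 27076 = \left(-141 + \frac{19026 - 29729 - 0}{350 \left(-88 + 137\right)}\right) - 27076 = \left(-141 + \frac{19026 - 29729 + 0}{350 \cdot 49}\right) - 27076 = \left(-141 + \frac{1}{350} \cdot \frac{1}{49} \left(-10703\right)\right) - 27076 = \left(-141 - \frac{1529}{2450}\right) - 27076 = - \frac{346979}{2450} - 27076 = - \frac{66683179}{2450}$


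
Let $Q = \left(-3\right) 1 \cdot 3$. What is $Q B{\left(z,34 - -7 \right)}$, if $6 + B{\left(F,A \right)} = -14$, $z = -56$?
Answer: $180$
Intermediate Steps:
$B{\left(F,A \right)} = -20$ ($B{\left(F,A \right)} = -6 - 14 = -20$)
$Q = -9$ ($Q = \left(-3\right) 3 = -9$)
$Q B{\left(z,34 - -7 \right)} = \left(-9\right) \left(-20\right) = 180$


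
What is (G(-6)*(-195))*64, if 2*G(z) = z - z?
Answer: 0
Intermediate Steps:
G(z) = 0 (G(z) = (z - z)/2 = (½)*0 = 0)
(G(-6)*(-195))*64 = (0*(-195))*64 = 0*64 = 0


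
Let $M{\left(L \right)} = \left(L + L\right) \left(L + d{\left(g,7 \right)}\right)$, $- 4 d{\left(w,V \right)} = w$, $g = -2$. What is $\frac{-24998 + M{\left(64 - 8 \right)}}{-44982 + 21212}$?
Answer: $\frac{1867}{2377} \approx 0.78544$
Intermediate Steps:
$d{\left(w,V \right)} = - \frac{w}{4}$
$M{\left(L \right)} = 2 L \left(\frac{1}{2} + L\right)$ ($M{\left(L \right)} = \left(L + L\right) \left(L - - \frac{1}{2}\right) = 2 L \left(L + \frac{1}{2}\right) = 2 L \left(\frac{1}{2} + L\right)$)
$\frac{-24998 + M{\left(64 - 8 \right)}}{-44982 + 21212} = \frac{-24998 + \left(64 - 8\right) \left(1 + 2 \left(64 - 8\right)\right)}{-44982 + 21212} = \frac{-24998 + 56 \left(1 + 2 \cdot 56\right)}{-23770} = \left(-24998 + 56 \left(1 + 112\right)\right) \left(- \frac{1}{23770}\right) = \left(-24998 + 56 \cdot 113\right) \left(- \frac{1}{23770}\right) = \left(-24998 + 6328\right) \left(- \frac{1}{23770}\right) = \left(-18670\right) \left(- \frac{1}{23770}\right) = \frac{1867}{2377}$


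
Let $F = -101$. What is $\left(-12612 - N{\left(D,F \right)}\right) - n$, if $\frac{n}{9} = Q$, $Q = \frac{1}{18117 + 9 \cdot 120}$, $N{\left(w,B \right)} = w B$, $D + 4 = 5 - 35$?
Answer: $- \frac{34226119}{2133} \approx -16046.0$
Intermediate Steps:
$D = -34$ ($D = -4 + \left(5 - 35\right) = -4 - 30 = -34$)
$N{\left(w,B \right)} = B w$
$Q = \frac{1}{19197}$ ($Q = \frac{1}{18117 + 1080} = \frac{1}{19197} \approx 5.2091 \cdot 10^{-5}$)
$n = \frac{1}{2133}$ ($n = 9 \cdot \frac{1}{19197} = \frac{1}{2133} \approx 0.00046882$)
$\left(-12612 - N{\left(D,F \right)}\right) - n = \left(-12612 - \left(-101\right) \left(-34\right)\right) - \frac{1}{2133} = \left(-12612 - 3434\right) - \frac{1}{2133} = -16046 - \frac{1}{2133} = - \frac{34226119}{2133}$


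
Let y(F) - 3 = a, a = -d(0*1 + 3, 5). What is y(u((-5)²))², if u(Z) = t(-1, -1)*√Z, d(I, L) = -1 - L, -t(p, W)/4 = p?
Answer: 81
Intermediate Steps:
t(p, W) = -4*p
u(Z) = 4*√Z (u(Z) = (-4*(-1))*√Z = 4*√Z)
a = 6 (a = -(-1 - 1*5) = -(-1 - 5) = -1*(-6) = 6)
y(F) = 9 (y(F) = 3 + 6 = 9)
y(u((-5)²))² = 9² = 81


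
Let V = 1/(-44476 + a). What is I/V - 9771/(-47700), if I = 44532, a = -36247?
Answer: -57156630509143/15900 ≈ -3.5948e+9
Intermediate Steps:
V = -1/80723 (V = 1/(-44476 - 36247) = 1/(-80723) = -1/80723 ≈ -1.2388e-5)
I/V - 9771/(-47700) = 44532/(-1/80723) - 9771/(-47700) = 44532*(-80723) - 9771*(-1/47700) = -3594756636 + 3257/15900 = -57156630509143/15900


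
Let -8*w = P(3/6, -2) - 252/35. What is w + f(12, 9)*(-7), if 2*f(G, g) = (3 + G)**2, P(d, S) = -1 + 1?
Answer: -3933/5 ≈ -786.60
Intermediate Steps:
P(d, S) = 0
f(G, g) = (3 + G)**2/2
w = 9/10 (w = -(0 - 252/35)/8 = -(0 - 18*2/5)/8 = -(0 - 36/5)/8 = -1/8*(-36/5) = 9/10 ≈ 0.90000)
w + f(12, 9)*(-7) = 9/10 + ((3 + 12)**2/2)*(-7) = 9/10 + ((1/2)*15**2)*(-7) = 9/10 + ((1/2)*225)*(-7) = 9/10 + (225/2)*(-7) = 9/10 - 1575/2 = -3933/5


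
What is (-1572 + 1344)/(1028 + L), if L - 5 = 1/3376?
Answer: -769728/3487409 ≈ -0.22072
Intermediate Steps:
L = 16881/3376 (L = 5 + 1/3376 = 16881/3376 ≈ 5.0003)
(-1572 + 1344)/(1028 + L) = (-1572 + 1344)/(1028 + 16881/3376) = -228/3487409/3376 = -228*3376/3487409 = -769728/3487409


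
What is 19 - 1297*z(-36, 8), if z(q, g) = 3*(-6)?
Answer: 23365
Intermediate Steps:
z(q, g) = -18
19 - 1297*z(-36, 8) = 19 - 1297*(-18) = 19 + 23346 = 23365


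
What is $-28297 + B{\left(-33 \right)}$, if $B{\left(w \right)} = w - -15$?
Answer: $-28315$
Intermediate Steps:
$B{\left(w \right)} = 15 + w$ ($B{\left(w \right)} = w + 15 = 15 + w$)
$-28297 + B{\left(-33 \right)} = -28297 + \left(15 - 33\right) = -28297 - 18 = -28315$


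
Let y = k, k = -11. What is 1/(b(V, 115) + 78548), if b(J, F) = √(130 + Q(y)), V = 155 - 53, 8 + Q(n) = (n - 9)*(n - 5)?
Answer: 39274/3084893931 - √442/6169787862 ≈ 1.2728e-5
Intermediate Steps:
y = -11
Q(n) = -8 + (-9 + n)*(-5 + n) (Q(n) = -8 + (n - 9)*(n - 5) = -8 + (-9 + n)*(-5 + n))
V = 102
b(J, F) = √442 (b(J, F) = √(130 + (37 + (-11)² - 14*(-11))) = √(130 + (37 + 121 + 154)) = √(130 + 312) = √442)
1/(b(V, 115) + 78548) = 1/(√442 + 78548) = 1/(78548 + √442)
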